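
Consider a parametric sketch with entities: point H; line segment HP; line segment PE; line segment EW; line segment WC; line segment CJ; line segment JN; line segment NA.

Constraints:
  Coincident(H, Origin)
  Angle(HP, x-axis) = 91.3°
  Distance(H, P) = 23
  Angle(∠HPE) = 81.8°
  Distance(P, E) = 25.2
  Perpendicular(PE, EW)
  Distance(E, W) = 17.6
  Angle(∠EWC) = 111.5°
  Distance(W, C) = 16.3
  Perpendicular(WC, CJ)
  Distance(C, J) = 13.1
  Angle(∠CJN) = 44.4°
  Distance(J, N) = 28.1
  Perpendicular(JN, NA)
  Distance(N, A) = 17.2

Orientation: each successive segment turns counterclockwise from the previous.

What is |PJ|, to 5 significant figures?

12.531

H is at the origin; HP runs at 91.3° with length 23.0, so P = (-0.52181, 22.994). ∠HPE = 81.8° gives PE at -170.50° from the x-axis; with |PE| = 25.2, E = (-25.376, 18.835). PE ⟂ EW, so EW runs at -80.500°; with |EW| = 17.6, W = (-22.471, 1.4763). ∠EWC = 111.5° gives WC at -12.000° from the x-axis; with |WC| = 16.3, C = (-6.5276, -1.9127). The perpendicularity gives CJ at right angles to WC, so CJ runs at 78.000°; with |CJ| = 13.1, J = (-3.8039, 10.901). Then |PJ| = |J − P| = 12.531.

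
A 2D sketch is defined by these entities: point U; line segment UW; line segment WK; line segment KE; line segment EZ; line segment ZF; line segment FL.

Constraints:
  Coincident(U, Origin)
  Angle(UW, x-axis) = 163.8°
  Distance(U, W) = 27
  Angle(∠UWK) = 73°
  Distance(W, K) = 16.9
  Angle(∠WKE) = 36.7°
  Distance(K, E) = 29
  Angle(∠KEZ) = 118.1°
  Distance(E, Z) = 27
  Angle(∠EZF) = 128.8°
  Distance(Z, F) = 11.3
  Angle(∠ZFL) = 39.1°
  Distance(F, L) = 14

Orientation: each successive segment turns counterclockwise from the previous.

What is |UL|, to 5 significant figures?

37.648

U is at the origin; UW runs at 163.8° with length 27.0, so W = (-25.928, 7.5328). ∠UWK = 73.0° gives WK at -89.200° from the x-axis; with |WK| = 16.9, K = (-25.692, -9.3656). ∠WKE = 36.7° gives KE at 54.100° from the x-axis; with |KE| = 29.0, E = (-8.6872, 14.126). ∠KEZ = 118.1° gives EZ at 116.00° from the x-axis; with |EZ| = 27.0, Z = (-20.523, 38.393). ∠EZF = 128.8° gives ZF at 167.20° from the x-axis; with |ZF| = 11.3, F = (-31.542, 40.897). ∠ZFL = 39.1° gives FL at -51.900° from the x-axis; with |FL| = 14.0, L = (-22.904, 29.879). Then |UL| = |L − U| = 37.648.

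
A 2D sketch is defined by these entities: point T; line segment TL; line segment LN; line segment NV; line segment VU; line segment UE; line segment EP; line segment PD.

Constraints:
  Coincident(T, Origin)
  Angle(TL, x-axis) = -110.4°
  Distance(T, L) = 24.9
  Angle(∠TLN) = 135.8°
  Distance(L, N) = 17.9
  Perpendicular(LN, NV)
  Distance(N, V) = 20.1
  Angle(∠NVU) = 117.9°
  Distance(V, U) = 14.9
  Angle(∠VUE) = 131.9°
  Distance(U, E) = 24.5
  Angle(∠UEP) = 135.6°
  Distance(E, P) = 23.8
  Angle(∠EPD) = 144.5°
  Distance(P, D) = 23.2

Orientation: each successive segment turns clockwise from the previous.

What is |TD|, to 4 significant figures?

43.58

T is at the origin; TL runs at -110.4° with length 24.9, so L = (-8.679, -23.34). ∠TLN = 135.8° gives LN at -154.6° from the x-axis; with |LN| = 17.9, N = (-24.85, -31.02). LN is perpendicular to NV, so NV runs at 115.4°; with |NV| = 20.1, V = (-33.47, -12.86). ∠NVU = 117.9° gives VU at 53.30° from the x-axis; with |VU| = 14.9, U = (-24.57, -0.9128). ∠VUE = 131.9° gives UE at 5.200° from the x-axis; with |UE| = 24.5, E = (-0.1670, 1.308). ∠UEP = 135.6° gives EP at -39.20° from the x-axis; with |EP| = 23.8, P = (18.28, -13.73). ∠EPD = 144.5° gives PD at -74.70° from the x-axis; with |PD| = 23.2, D = (24.40, -36.11). Then |TD| = |D − T| = 43.58.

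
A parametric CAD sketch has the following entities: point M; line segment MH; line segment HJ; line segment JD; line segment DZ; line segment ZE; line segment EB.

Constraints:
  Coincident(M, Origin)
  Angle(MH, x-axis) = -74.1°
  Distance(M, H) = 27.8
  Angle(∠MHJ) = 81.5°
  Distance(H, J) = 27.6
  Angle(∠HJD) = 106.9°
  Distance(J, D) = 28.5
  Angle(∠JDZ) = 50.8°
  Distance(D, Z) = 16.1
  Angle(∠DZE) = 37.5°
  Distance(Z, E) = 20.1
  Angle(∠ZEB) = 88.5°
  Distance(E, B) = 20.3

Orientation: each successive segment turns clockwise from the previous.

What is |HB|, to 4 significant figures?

57.54

∠DZE = 37.5° gives ZE at -157.4° from the x-axis; with |ZE| = 20.1, E = (-34.48, -16.18). ∠ZEB = 88.5° gives EB at 111.1° from the x-axis; with |EB| = 20.3, B = (-41.79, 2.759). Then |HB| = |B − H| = 57.54.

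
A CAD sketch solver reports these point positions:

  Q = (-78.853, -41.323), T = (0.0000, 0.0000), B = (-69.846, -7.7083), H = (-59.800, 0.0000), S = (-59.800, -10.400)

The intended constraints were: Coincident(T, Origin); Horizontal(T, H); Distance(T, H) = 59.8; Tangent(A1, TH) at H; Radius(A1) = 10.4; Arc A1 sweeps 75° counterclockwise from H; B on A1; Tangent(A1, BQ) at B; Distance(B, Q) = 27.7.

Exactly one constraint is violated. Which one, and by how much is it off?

Distance(B, Q) = 27.7 — off by 7.10.

T = (0.00, 0.00) ✓; T.y = 0.00, H.y = 0.00 ✓; |TH| = 59.80 ✓; ∠(SH, HT) = 90.00° ✓; |SH| = 10.40 ✓; bearing(S→B) − bearing(S→H) = 75.00° ✓; |SB| = 10.40 ✓; ∠(SB, BQ) = 90.00° ✓; |BQ| = 34.80 ✗.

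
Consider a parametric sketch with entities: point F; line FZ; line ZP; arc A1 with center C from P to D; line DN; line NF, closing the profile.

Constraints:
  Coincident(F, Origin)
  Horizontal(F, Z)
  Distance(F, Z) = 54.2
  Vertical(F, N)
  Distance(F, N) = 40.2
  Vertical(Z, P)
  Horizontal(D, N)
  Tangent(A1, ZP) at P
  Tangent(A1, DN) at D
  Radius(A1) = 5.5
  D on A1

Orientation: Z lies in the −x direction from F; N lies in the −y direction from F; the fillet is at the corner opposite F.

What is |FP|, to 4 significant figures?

64.36

F is at the origin; F and Z share the same y with |FZ| = 54.2 and Z on the −x side, so Z = (-54.20, 0.000). FN is vertical with |FN| = 40.2 and N on the −y side, so N = (0.000, -40.20). The virtual corner opposite F is at (-54.20, -40.20). Tangency of A1 to ZP means the radius CP is perpendicular to ZP and since A1 is tangent to DN there, CD ⟂ DN, with radius 5.5, so the center C sits 5.5 in from both sides at C = (-48.70, -34.70). That places the tangent points at P = (-54.20, -34.70) on ZP and D = (-48.70, -40.20) on DN. Then |FP| = |P − F| = 64.36.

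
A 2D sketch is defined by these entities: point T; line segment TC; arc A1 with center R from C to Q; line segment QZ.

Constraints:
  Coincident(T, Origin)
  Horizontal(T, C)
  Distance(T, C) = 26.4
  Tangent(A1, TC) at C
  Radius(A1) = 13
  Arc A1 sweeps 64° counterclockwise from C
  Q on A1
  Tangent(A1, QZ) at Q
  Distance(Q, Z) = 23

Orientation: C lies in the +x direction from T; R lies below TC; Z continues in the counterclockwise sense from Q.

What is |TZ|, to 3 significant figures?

28.4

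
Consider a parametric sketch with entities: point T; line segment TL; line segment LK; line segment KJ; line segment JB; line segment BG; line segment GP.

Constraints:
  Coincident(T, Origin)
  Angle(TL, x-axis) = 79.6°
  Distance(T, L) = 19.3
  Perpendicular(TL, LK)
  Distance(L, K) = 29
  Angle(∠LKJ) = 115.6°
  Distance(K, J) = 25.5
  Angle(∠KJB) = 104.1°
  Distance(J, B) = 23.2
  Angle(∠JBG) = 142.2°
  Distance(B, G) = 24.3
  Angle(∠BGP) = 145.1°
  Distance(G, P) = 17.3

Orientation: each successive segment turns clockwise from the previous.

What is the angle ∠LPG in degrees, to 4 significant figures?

93.34°

T is at the origin; TL runs at 79.6° with length 19.3, so L = (3.484, 18.98). TL ⟂ LK, so LK runs at -10.40°; with |LK| = 29.0, K = (32.01, 13.75). ∠LKJ = 115.6° gives KJ at -74.80° from the x-axis; with |KJ| = 25.5, J = (38.69, -10.86). ∠KJB = 104.1° gives JB at -150.7° from the x-axis; with |JB| = 23.2, B = (18.46, -22.21). ∠JBG = 142.2° gives BG at 171.5° from the x-axis; with |BG| = 24.3, G = (-5.572, -18.62). ∠BGP = 145.1° gives GP at 136.6° from the x-axis; with |GP| = 17.3, P = (-18.14, -6.735). Then cos ∠LPG = PL·PG / (|PL||PG|), giving 93.34°.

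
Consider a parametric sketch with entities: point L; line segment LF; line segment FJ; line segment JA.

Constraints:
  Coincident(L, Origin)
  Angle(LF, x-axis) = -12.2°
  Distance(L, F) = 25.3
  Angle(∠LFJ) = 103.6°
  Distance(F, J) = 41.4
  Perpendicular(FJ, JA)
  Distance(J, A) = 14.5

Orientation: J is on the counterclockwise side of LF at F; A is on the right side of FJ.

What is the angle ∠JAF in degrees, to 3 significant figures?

70.7°

L is at the origin; LF runs at -12.2° with length 25.3, so F = 25.3·(cos -12.2°, sin -12.2°) = (24.7, -5.35). ∠LFJ = 103.6°, so FJ runs at -12.2° + (180° − 103.6°) = 64.2° from the x-axis; with |FJ| = 41.4, J = F + 41.4·(cos 64.2°, sin 64.2°) = (42.7, 31.9). FJ is perpendicular to JA; with |JA| = 14.5 on the right of FJ, A = J + 14.5·(0.900, -0.435) = (55.8, 25.6). Then cos ∠JAF = AJ·AF / (|AJ||AF|), giving 70.7°.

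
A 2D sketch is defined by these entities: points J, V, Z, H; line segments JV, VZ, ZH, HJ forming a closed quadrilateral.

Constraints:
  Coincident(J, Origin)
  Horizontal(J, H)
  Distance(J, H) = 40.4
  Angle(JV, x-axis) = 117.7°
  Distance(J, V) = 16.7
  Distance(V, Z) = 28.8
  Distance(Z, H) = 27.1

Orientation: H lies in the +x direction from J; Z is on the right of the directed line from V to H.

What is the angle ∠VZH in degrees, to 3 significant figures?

129°

J is at the origin; JH is horizontal with |JH| = 40.4 and H in +x, so H = (40.4, 0). JV runs at 117.7° with |JV| = 16.7, so V = (-7.76, 14.8). Z is determined by |VZ| = 28.8 and |ZH| = 27.1 together: it lies at the intersection of circle(V, 28.8) and circle(H, 27.1). With |VH| = 50.4, the foot of the radical line on VH is 26.1 from V and the perpendicular offset is √(28.8² − 26.1²) = 12.1. Taking the right-of-VH solution: Z = (13.7, -4.45).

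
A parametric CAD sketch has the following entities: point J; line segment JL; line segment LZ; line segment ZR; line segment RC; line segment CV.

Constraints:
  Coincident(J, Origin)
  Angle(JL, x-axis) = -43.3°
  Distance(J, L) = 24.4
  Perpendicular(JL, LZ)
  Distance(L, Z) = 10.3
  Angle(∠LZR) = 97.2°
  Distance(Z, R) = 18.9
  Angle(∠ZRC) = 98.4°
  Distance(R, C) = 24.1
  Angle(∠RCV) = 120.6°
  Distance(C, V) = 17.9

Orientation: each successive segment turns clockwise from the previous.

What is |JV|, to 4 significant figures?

26.15

∠ZRC = 98.4° gives RC at 62.30° from the x-axis; with |RC| = 24.1, C = (6.625, 8.244). ∠RCV = 120.6° gives CV at 2.900° from the x-axis; with |CV| = 17.9, V = (24.50, 9.149). Then |JV| = |V − J| = 26.15.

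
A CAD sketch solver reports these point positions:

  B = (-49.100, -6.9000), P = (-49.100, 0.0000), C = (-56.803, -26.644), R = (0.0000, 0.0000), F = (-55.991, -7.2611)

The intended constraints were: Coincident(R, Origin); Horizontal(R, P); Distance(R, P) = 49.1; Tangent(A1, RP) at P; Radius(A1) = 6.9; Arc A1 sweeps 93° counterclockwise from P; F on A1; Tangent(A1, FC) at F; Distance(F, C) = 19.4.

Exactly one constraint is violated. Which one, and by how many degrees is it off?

Tangent(A1, FC) at F — off by 5.40°.

R = (0.00, 0.00) ✓; R.y = 0.00, P.y = 0.00 ✓; |RP| = 49.10 ✓; ∠(BP, PR) = 90.00° ✓; |BP| = 6.900 ✓; bearing(B→F) − bearing(B→P) = 93.00° ✓; |BF| = 6.900 ✓; ∠(BF, FC) = 95.40° ✗; |FC| = 19.40 ✓.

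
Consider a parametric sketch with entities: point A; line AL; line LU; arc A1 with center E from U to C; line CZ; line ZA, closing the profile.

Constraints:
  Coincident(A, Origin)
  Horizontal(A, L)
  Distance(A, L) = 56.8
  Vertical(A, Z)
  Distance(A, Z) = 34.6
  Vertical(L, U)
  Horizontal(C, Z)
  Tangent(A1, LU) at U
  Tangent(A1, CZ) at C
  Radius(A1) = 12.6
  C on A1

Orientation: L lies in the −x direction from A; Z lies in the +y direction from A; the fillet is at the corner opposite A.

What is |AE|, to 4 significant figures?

49.37

A is at the origin; AL is horizontal with |AL| = 56.8 and L on the −x side, so L = (-56.80, 0.000). A and Z share the same x with |AZ| = 34.6 and Z on the +y side, so Z = (0.000, 34.60). The virtual corner opposite A is at (-56.80, 34.60). Tangency of A1 to LU means the radius EU is perpendicular to LU and since A1 is tangent to CZ there, EC ⟂ CZ, with radius 12.6, so the center E sits 12.6 in from both sides at E = (-44.20, 22.00). Then |AE| = |E − A| = 49.37.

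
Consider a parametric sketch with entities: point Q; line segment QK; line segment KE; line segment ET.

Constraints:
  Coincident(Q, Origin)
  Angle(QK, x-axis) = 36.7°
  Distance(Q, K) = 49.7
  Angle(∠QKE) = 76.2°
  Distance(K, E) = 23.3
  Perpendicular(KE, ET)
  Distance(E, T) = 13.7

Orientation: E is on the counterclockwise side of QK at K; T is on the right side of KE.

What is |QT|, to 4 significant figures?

63.01

∠QKE = 76.2°, so KE runs at 36.7° + (180° − 76.2°) = 140.5° from the x-axis; with |KE| = 23.3, E = K + 23.3·(cos 140.5°, sin 140.5°) = (21.87, 44.52). KE ⟂ ET; with |ET| = 13.7 on the right of KE, T = E + 13.7·(0.6361, 0.7716) = (30.58, 55.09). Then |QT| = |T − Q| = 63.01.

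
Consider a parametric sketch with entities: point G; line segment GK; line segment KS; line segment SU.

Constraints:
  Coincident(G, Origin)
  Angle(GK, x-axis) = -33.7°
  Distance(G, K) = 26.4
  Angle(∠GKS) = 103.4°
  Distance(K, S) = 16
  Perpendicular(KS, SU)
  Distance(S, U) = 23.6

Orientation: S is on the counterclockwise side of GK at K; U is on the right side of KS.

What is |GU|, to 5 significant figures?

54.017

∠GKS = 103.4°, so KS runs at -33.7° + (180° − 103.4°) = 42.900° from the x-axis; with |KS| = 16.0, S = K + 16.0·(cos 42.900°, sin 42.900°) = (33.684, -3.7564). The perpendicularity gives SU at right angles to KS; with |SU| = 23.6 on the right of KS, U = S + 23.6·(0.68072, -0.73254) = (49.749, -21.044). Then |GU| = |U − G| = 54.017.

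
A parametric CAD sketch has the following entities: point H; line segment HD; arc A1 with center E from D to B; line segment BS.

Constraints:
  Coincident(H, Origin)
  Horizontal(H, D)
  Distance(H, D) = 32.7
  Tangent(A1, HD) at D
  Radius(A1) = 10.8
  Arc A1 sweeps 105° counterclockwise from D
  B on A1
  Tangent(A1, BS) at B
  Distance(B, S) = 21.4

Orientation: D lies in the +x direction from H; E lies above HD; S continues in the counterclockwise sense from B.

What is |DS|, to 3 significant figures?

34.6

On A1, D sits at bearing -90° from E; a 105° counterclockwise sweep puts B at bearing 15°, so B = E + 10.8·(cos 15°, sin 15°) = (43.1, 13.6). A1 meets BS tangentially, so EB is at right angles to BS, so BS runs along (−sin 15°, cos 15°); with |BS| = 21.4, S = (37.6, 34.3). Then |DS| = |S − D| = 34.6.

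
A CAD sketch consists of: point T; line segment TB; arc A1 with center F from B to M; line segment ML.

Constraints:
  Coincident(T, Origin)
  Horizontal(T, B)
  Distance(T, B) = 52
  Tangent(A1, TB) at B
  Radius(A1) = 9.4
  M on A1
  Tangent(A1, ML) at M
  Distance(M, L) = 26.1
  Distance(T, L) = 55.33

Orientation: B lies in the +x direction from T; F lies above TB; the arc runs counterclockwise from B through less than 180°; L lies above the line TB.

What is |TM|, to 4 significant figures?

61.19

T is at the origin; TB is horizontal with |TB| = 52.0 and B on the +x side, so B = (52.00, 0.000). The tangent condition forces FB to be normal to TB, so F = B + (0, 9.4) = (52.00, 9.400). Since FM ⟂ ML (tangency), |FL| = √(9.4² + 26.1²) = 27.74 regardless of where M sits on A1. So L lies on both circle(T, 55.33) and circle(F, 27.74); the above-TB intersection is L = (42.48, 35.46). M is the foot of the tangent from L: M = (59.21, 15.43).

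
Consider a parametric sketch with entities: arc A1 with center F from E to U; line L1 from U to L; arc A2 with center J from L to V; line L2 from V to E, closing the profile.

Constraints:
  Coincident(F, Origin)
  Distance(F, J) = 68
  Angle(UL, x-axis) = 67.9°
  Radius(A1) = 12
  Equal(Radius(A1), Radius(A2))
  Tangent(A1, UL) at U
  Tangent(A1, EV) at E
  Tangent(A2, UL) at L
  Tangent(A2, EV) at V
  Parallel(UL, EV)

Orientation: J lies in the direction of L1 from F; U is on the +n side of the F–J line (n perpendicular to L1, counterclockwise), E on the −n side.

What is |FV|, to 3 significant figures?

69.1

Tangency of A1 to both parallel lines with radius 12.0 puts U and E at F ± 12.0·n: U = (-11.1, 4.51), E = (11.1, -4.51). Equal radii place L and V the same way about J: L = J + 12.0·n = (14.5, 67.5), V = J − 12.0·n = (36.7, 58.5). Then |FV| = |V − F| = 69.1.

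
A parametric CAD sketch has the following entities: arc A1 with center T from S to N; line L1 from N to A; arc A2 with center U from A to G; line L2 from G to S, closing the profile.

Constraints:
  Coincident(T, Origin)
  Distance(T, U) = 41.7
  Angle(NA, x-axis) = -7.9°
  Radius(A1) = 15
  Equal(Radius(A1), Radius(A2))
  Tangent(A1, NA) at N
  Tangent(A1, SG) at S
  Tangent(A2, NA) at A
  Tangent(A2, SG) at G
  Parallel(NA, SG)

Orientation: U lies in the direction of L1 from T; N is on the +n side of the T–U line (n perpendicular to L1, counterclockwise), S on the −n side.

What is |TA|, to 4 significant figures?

44.32

The slot axis is L1's direction at -7.9°, so u = (cos -7.9°, sin -7.9°) = (0.9905, -0.1374) and n = (−sin -7.9°, cos -7.9°) = (0.1374, 0.9905). T is at the origin and U lies 41.7 along u from T, so U = 41.7·u = (41.30, -5.731). Tangency of A1 to both parallel lines with radius 15.0 puts N and S at T ± 15.0·n: N = (2.062, 14.86), S = (-2.062, -14.86). Equal radii place A and G the same way about U: A = U + 15.0·n = (43.37, 9.126), G = U − 15.0·n = (39.24, -20.59). Then |TA| = |A − T| = 44.32.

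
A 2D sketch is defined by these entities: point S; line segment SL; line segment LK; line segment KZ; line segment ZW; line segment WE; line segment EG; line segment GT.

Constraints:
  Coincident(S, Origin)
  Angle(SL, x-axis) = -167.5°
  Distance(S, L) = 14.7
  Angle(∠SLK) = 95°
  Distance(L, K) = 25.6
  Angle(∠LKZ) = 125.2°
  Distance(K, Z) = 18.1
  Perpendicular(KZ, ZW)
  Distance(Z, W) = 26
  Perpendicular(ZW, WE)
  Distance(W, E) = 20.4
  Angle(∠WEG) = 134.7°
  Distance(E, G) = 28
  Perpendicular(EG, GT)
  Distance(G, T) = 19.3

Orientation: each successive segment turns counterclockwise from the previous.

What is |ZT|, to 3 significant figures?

27.4

∠WEG = 134.7° gives EG at -162° from the x-axis; with |EG| = 28.0, G = (-27.6, -12.9). EG is perpendicular to GT, so GT runs at -72.4°; with |GT| = 19.3, T = (-21.8, -31.3). Then |ZT| = |T − Z| = 27.4.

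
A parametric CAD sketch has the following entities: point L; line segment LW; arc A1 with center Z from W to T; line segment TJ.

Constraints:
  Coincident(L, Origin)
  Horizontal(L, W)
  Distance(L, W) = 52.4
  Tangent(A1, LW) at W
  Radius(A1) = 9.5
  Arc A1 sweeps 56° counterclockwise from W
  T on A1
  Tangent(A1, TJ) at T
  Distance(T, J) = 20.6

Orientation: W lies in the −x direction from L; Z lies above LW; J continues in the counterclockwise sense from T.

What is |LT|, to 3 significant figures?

44.7

Since A1 is tangent to LW there, ZW ⟂ LW, so Z = W + (0, 9.5) = (-52.4, 9.50). On A1, W sits at bearing -90° from Z; a 56° counterclockwise sweep puts T at bearing -34°, so T = Z + 9.5·(cos -34°, sin -34°) = (-44.5, 4.19). Then |LT| = |T − L| = 44.7.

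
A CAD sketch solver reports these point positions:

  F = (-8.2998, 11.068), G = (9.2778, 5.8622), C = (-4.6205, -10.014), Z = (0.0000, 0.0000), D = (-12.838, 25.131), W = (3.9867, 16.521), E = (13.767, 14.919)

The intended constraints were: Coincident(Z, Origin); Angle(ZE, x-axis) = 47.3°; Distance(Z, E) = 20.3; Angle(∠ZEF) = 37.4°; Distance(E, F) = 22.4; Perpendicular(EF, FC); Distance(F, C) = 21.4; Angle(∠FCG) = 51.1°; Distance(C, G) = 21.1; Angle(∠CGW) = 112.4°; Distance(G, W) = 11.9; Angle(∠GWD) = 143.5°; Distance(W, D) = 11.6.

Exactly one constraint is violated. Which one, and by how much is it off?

Distance(W, D) = 11.6 — off by 7.30.

Z = (0.00, 0.00) ✓; ZE at 47.30° ✓; |ZE| = 20.30 ✓; ∠ZEF = 37.40° ✓; |EF| = 22.40 ✓; ∠(EF, FC) = 90.00° ✓; |FC| = 21.40 ✓; ∠FCG = 51.10° ✓; |CG| = 21.10 ✓; ∠CGW = 112.4° ✓; |GW| = 11.90 ✓; ∠GWD = 143.5° ✓; |WD| = 18.90 ✗.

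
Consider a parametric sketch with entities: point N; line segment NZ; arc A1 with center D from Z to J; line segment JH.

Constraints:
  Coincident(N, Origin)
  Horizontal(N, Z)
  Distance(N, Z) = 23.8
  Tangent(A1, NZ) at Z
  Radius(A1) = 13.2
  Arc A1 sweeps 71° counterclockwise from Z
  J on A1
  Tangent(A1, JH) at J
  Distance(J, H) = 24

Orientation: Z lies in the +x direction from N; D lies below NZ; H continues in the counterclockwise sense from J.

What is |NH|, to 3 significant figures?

31.8

On A1, Z sits at bearing 90° from D; a 71° counterclockwise sweep puts J at bearing 161°, so J = D + 13.2·(cos 161°, sin 161°) = (11.3, -8.90). A1 meets JH tangentially, so DJ is at right angles to JH, so JH runs along (−sin 161°, cos 161°); with |JH| = 24.0, H = (3.51, -31.6). Then |NH| = |H − N| = 31.8.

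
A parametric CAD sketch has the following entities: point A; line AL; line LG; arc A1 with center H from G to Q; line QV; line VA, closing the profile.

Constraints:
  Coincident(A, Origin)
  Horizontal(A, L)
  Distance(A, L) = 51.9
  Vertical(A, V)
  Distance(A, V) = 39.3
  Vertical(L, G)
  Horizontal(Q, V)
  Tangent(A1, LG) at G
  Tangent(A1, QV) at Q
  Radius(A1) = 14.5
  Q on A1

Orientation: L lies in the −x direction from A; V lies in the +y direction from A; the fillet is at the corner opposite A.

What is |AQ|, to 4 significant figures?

54.25

A is at the origin; A and L share the same y with |AL| = 51.9 and L on the −x side, so L = (-51.90, 0.000). A and V share the same x with |AV| = 39.3 and V on the +y side, so V = (0.000, 39.30). The virtual corner opposite A is at (-51.90, 39.30). Tangency of A1 to LG means the radius HG is perpendicular to LG and tangency of A1 to QV means the radius HQ is perpendicular to QV, with radius 14.5, so the center H sits 14.5 in from both sides at H = (-37.40, 24.80). That places the tangent points at G = (-51.90, 24.80) on LG and Q = (-37.40, 39.30) on QV. Then |AQ| = |Q − A| = 54.25.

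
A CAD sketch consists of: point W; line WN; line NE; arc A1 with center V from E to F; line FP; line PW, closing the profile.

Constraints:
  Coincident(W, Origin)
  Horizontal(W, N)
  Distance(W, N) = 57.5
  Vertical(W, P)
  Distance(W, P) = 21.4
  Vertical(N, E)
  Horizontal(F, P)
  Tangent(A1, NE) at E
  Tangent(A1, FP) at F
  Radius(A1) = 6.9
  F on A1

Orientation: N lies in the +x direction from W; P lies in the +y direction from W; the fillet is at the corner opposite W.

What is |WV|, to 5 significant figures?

52.637

WP is vertical with |WP| = 21.4 and P on the +y side, so P = (0.0000, 21.400). The virtual corner opposite W is at (57.500, 21.400). The tangent condition forces VE to be normal to NE and since A1 is tangent to FP there, VF ⟂ FP, with radius 6.9, so the center V sits 6.9 in from both sides at V = (50.600, 14.500). Then |WV| = |V − W| = 52.637.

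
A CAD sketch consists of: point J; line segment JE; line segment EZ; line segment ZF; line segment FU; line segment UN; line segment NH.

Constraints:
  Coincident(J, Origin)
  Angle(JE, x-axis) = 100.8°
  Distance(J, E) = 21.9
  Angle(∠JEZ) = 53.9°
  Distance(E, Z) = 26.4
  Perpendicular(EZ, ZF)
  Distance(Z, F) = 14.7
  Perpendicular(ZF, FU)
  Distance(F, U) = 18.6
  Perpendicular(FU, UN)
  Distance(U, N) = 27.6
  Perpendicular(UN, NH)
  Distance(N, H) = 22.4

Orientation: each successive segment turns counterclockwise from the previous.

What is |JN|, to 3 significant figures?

31.0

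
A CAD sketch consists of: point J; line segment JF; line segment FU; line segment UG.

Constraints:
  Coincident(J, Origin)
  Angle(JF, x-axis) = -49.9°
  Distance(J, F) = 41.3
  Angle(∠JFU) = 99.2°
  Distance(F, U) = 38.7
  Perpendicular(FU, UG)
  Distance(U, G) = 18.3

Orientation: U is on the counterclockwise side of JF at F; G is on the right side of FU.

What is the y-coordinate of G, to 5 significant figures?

-27.420

J is at the origin; JF runs at -49.9° with length 41.3, so F = 41.3·(cos -49.9°, sin -49.9°) = (26.602, -31.591). ∠JFU = 99.2°, so FU runs at -49.9° + (180° − 99.2°) = 30.900° from the x-axis; with |FU| = 38.7, U = F + 38.7·(cos 30.900°, sin 30.900°) = (59.809, -11.717). The perpendicularity gives UG at right angles to FU; with |UG| = 18.3 on the right of FU, G = U + 18.3·(0.51354, -0.85806) = (69.207, -27.420). So G.y = -27.420.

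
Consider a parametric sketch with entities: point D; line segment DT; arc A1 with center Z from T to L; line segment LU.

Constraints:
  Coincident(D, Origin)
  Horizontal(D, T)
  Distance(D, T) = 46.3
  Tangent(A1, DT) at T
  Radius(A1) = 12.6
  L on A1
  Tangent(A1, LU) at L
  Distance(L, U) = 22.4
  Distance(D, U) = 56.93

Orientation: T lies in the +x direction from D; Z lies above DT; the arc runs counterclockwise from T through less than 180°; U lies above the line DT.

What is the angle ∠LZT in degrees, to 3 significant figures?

128°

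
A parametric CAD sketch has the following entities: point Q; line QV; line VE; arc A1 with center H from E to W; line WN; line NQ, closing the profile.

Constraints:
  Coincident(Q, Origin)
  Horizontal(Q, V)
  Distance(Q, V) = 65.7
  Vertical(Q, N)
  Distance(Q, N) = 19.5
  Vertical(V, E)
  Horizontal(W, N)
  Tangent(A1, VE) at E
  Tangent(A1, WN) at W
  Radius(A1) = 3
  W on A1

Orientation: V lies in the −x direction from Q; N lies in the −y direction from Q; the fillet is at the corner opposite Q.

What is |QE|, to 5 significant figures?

67.740

Q is at the origin; QV is horizontal with |QV| = 65.7 and V on the −x side, so V = (-65.700, 0.0000). QN is vertical with |QN| = 19.5 and N on the −y side, so N = (0.0000, -19.500). The virtual corner opposite Q is at (-65.700, -19.500). A1 meets VE tangentially, so HE is at right angles to VE and tangency of A1 to WN means the radius HW is perpendicular to WN, with radius 3.0, so the center H sits 3.0 in from both sides at H = (-62.700, -16.500). That places the tangent points at E = (-65.700, -16.500) on VE and W = (-62.700, -19.500) on WN. Then |QE| = |E − Q| = 67.740.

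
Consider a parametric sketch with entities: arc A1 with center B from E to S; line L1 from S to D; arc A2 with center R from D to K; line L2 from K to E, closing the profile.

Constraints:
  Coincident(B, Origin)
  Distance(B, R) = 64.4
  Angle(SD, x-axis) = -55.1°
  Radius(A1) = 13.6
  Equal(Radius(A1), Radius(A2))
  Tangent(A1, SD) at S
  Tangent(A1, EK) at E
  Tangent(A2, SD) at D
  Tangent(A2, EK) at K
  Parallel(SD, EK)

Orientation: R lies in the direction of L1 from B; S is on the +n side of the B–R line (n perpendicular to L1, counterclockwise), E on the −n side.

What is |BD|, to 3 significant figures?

65.8

Tangency of A1 to both parallel lines with radius 13.6 puts S and E at B ± 13.6·n: S = (11.2, 7.78), E = (-11.2, -7.78). Equal radii place D and K the same way about R: D = R + 13.6·n = (48.0, -45.0), K = R − 13.6·n = (25.7, -60.6). Then |BD| = |D − B| = 65.8.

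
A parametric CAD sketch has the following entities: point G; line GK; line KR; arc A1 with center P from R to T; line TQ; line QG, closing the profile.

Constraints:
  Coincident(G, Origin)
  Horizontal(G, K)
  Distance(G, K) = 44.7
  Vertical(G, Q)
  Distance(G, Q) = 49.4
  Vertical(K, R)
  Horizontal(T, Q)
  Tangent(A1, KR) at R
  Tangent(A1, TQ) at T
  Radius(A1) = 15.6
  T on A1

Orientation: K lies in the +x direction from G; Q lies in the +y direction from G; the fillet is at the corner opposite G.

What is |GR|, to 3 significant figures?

56.0

The virtual corner opposite G is at (44.7, 49.4). The tangent condition forces PR to be normal to KR and A1 meets TQ tangentially, so PT is at right angles to TQ, with radius 15.6, so the center P sits 15.6 in from both sides at P = (29.1, 33.8). That places the tangent points at R = (44.7, 33.8) on KR and T = (29.1, 49.4) on TQ. Then |GR| = |R − G| = 56.0.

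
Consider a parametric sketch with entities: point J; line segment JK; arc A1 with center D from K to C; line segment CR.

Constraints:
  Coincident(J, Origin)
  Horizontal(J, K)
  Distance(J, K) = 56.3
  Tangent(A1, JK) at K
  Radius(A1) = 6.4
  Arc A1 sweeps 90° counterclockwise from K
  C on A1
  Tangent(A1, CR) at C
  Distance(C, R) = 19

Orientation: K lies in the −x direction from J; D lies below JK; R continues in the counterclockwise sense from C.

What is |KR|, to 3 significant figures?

26.2

J is at the origin; JK is horizontal with |JK| = 56.3 and K on the −x side, so K = (-56.3, 0.00). The tangent condition forces DK to be normal to JK, so D = K + (0, -6.4) = (-56.3, -6.40). On A1, K sits at bearing 90° from D; a 90° counterclockwise sweep puts C at bearing 180°, so C = D + 6.4·(cos 180°, sin 180°) = (-62.7, -6.40). Since A1 is tangent to CR there, DC ⟂ CR, so CR runs along (−sin 180°, cos 180°); with |CR| = 19.0, R = (-62.7, -25.4). Then |KR| = |R − K| = 26.2.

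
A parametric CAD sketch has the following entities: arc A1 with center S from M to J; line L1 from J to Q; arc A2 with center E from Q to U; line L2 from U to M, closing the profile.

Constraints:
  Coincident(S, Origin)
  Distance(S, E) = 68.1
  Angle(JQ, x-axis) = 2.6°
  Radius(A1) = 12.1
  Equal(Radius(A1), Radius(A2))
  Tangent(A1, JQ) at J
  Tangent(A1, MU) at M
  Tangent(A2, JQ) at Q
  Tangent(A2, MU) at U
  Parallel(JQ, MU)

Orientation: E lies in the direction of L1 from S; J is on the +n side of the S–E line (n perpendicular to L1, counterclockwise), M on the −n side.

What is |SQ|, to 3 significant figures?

69.2

The slot axis is L1's direction at 2.6°, so u = (cos 2.6°, sin 2.6°) = (0.999, 0.0454) and n = (−sin 2.6°, cos 2.6°) = (-0.0454, 0.999). S is at the origin and E lies 68.1 along u from S, so E = 68.1·u = (68.0, 3.09). Tangency of A1 to both parallel lines with radius 12.1 puts J and M at S ± 12.1·n: J = (-0.549, 12.1), M = (0.549, -12.1). Equal radii place Q and U the same way about E: Q = E + 12.1·n = (67.5, 15.2), U = E − 12.1·n = (68.6, -9.00). Then |SQ| = |Q − S| = 69.2.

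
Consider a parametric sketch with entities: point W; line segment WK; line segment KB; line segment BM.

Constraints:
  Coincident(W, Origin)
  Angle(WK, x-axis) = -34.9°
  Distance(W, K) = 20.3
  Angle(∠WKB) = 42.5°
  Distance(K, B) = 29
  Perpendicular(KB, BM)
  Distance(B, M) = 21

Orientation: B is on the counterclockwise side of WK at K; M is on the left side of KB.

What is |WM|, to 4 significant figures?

15.81

W is at the origin; WK runs at -34.9° with length 20.3, so K = 20.3·(cos -34.9°, sin -34.9°) = (16.65, -11.61). ∠WKB = 42.5°, so KB runs at -34.9° + (180° − 42.5°) = 102.6° from the x-axis; with |KB| = 29.0, B = K + 29.0·(cos 102.6°, sin 102.6°) = (10.32, 16.69). KB is perpendicular to BM; with |BM| = 21.0 on the left of KB, M = B + 21.0·(-0.9759, -0.2181) = (-10.17, 12.11). Then |WM| = |M − W| = 15.81.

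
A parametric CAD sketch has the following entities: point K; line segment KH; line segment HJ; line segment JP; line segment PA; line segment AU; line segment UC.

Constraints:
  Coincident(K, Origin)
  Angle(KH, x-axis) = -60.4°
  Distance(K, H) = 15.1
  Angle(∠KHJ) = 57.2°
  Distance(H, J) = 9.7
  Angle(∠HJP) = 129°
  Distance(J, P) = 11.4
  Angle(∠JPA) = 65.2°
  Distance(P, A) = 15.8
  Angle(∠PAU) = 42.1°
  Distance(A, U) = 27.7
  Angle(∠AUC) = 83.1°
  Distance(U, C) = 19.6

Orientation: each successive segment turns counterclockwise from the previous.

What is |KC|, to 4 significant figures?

25.75

K is at the origin; KH runs at -60.4° with length 15.1, so H = (7.459, -13.13). ∠KHJ = 57.2° gives HJ at 62.40° from the x-axis; with |HJ| = 9.7, J = (11.95, -4.533). ∠HJP = 129.0° gives JP at 113.4° from the x-axis; with |JP| = 11.4, P = (7.425, 5.929). ∠JPA = 65.2° gives PA at -131.8° from the x-axis; with |PA| = 15.8, A = (-3.106, -5.849). ∠PAU = 42.1° gives AU at 6.100° from the x-axis; with |AU| = 27.7, U = (24.44, -2.906). ∠AUC = 83.1° gives UC at 103.0° from the x-axis; with |UC| = 19.6, C = (20.03, 16.19). Then |KC| = |C − K| = 25.75.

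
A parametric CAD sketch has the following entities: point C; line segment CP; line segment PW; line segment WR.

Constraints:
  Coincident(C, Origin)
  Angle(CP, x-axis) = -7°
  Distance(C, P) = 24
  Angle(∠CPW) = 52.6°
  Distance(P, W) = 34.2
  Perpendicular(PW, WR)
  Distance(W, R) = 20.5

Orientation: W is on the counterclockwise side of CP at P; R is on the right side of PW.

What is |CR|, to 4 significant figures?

44.16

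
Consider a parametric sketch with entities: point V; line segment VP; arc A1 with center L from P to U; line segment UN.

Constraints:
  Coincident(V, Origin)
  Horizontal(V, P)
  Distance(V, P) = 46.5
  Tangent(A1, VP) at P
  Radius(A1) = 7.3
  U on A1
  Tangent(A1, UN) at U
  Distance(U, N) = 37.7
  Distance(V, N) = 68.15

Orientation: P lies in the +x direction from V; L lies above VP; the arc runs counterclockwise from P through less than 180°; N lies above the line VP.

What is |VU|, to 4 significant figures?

54.35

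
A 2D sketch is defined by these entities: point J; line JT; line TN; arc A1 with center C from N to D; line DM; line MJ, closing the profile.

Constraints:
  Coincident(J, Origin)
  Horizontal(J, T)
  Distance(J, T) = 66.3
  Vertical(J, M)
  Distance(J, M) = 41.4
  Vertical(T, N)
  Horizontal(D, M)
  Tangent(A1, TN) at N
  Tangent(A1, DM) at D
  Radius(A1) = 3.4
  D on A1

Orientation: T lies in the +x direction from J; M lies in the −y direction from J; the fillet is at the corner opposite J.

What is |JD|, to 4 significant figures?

75.30

The virtual corner opposite J is at (66.30, -41.40). Since A1 is tangent to TN there, CN ⟂ TN and the tangent condition forces CD to be normal to DM, with radius 3.4, so the center C sits 3.4 in from both sides at C = (62.90, -38.00). That places the tangent points at N = (66.30, -38.00) on TN and D = (62.90, -41.40) on DM. Then |JD| = |D − J| = 75.30.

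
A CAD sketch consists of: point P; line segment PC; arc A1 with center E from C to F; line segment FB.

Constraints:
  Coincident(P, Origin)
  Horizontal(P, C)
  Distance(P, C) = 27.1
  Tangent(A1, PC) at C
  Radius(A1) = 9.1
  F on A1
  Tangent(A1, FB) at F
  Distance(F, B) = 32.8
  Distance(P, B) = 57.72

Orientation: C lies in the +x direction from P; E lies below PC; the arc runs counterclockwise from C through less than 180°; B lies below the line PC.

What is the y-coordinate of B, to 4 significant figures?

-39.80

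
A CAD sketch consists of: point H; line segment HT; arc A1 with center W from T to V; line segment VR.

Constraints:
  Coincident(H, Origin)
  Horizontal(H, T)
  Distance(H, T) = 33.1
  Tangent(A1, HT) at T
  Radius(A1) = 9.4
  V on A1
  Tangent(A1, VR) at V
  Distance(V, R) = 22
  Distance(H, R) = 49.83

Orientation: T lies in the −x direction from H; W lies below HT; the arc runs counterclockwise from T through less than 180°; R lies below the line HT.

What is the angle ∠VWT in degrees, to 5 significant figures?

102.80°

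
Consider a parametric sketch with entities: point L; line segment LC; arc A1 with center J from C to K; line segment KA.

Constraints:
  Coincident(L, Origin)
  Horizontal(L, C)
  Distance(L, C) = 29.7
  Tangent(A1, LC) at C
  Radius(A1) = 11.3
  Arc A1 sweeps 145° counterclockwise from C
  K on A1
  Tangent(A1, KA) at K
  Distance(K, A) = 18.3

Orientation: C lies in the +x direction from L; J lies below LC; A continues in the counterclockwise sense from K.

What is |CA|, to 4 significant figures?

32.20

L is at the origin; L and C share the same y with |LC| = 29.7 and C on the +x side, so C = (29.70, 0.000). Since A1 is tangent to LC there, JC ⟂ LC, so J = C + (0, -11.3) = (29.70, -11.30). On A1, C sits at bearing 90° from J; a 145° counterclockwise sweep puts K at bearing 235°, so K = J + 11.3·(cos 235°, sin 235°) = (23.22, -20.56). Since A1 is tangent to KA there, JK ⟂ KA, so KA runs along (−sin 235°, cos 235°); with |KA| = 18.3, A = (38.21, -31.05). Then |CA| = |A − C| = 32.20.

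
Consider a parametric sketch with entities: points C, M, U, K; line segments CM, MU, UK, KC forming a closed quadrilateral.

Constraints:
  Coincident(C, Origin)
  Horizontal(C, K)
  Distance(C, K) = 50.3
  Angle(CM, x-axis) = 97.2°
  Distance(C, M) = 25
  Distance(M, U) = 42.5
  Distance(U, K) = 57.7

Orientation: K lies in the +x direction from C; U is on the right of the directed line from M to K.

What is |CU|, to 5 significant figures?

18.267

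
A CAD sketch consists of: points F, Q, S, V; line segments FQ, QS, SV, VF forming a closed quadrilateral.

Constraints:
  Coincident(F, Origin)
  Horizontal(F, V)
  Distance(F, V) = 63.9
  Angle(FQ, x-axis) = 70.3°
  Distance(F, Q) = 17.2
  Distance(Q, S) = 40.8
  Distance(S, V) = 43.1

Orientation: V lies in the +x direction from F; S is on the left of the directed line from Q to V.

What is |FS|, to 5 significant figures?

55.054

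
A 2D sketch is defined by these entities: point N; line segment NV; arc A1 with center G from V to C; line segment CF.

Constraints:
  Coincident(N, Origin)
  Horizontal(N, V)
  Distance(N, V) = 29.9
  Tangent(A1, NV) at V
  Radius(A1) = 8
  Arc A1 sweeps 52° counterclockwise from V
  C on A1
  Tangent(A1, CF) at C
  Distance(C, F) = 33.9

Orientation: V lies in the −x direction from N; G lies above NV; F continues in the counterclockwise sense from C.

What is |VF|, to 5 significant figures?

40.321

N is at the origin; N and V share the same y with |NV| = 29.9 and V on the −x side, so V = (-29.900, 0.0000). Since A1 is tangent to NV there, GV ⟂ NV, so G = V + (0, 8) = (-29.900, 8.0000). On A1, V sits at bearing -90° from G; a 52° counterclockwise sweep puts C at bearing -38°, so C = G + 8.0·(cos -38°, sin -38°) = (-23.596, 3.0747). The tangent condition forces GC to be normal to CF, so CF runs along (−sin -38°, cos -38°); with |CF| = 33.9, F = (-2.7250, 29.788). Then |VF| = |F − V| = 40.321.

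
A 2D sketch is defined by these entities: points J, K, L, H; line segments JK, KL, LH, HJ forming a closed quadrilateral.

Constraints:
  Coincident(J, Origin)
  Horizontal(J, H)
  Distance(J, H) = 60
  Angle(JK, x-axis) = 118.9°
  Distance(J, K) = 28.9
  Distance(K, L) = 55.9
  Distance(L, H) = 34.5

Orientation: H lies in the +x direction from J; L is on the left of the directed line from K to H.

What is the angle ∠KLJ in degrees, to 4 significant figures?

30.93°

Checks: |KL| = 55.90 ✓; |LH| = 34.50 ✓.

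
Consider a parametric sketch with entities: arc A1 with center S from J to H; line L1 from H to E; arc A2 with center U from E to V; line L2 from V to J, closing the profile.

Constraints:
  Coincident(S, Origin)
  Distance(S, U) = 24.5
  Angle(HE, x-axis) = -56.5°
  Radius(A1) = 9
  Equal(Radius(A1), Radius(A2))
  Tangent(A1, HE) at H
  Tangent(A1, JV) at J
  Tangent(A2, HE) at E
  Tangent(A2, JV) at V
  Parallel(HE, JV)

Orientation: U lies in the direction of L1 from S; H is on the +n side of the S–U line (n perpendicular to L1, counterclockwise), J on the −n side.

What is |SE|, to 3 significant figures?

26.1

The slot axis is L1's direction at -56.5°, so u = (cos -56.5°, sin -56.5°) = (0.552, -0.834) and n = (−sin -56.5°, cos -56.5°) = (0.834, 0.552). S is at the origin and U lies 24.5 along u from S, so U = 24.5·u = (13.5, -20.4). Tangency of A1 to both parallel lines with radius 9.0 puts H and J at S ± 9.0·n: H = (7.50, 4.97), J = (-7.50, -4.97). Equal radii place E and V the same way about U: E = U + 9.0·n = (21.0, -15.5), V = U − 9.0·n = (6.02, -25.4). Then |SE| = |E − S| = 26.1.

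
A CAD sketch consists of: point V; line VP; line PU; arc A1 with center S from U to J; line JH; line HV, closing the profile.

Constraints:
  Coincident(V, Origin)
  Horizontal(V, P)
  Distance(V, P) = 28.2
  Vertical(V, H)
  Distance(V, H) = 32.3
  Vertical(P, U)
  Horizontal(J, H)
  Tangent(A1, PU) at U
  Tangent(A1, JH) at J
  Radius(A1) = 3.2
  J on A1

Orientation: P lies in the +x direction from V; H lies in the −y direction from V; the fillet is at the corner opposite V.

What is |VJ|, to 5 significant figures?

40.845

V is at the origin; V and P share the same y with |VP| = 28.2 and P on the +x side, so P = (28.200, 0.0000). VH is vertical with |VH| = 32.3 and H on the −y side, so H = (0.0000, -32.300). The virtual corner opposite V is at (28.200, -32.300). Tangency of A1 to PU means the radius SU is perpendicular to PU and the tangent condition forces SJ to be normal to JH, with radius 3.2, so the center S sits 3.2 in from both sides at S = (25.000, -29.100). That places the tangent points at U = (28.200, -29.100) on PU and J = (25.000, -32.300) on JH. Then |VJ| = |J − V| = 40.845.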